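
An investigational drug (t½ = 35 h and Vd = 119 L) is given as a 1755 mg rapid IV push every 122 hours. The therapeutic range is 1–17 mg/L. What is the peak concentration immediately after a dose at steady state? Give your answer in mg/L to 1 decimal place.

16.2 mg/L

k = ln2/t½ = ln2/35 ≈ 0.019804 h⁻¹; fraction remaining f = e^(−kτ) = e^(−0.019804×122) ≈ 0.0893.
Accumulation ratio R = 1/(1 − f) ≈ 1/0.9107 ≈ 1.0981.
Each bolus raises the concentration by D/Vd = 1755/119 ≈ 14.748 mg/L.
Steady-state peak Cmax,ss = C₀·R ≈ 14.748 × 1.0981 ≈ 16.195 mg/L.
Peak 16.2 mg/L vs MTC 17 mg/L: below toxic threshold.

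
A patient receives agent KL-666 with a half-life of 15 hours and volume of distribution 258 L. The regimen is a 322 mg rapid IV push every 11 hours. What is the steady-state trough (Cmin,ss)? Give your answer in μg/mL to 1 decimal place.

1.9 μg/mL

Over one 11-h interval, 11/15 ≈ 0.73333 half-lives elapse, leaving f ≈ 0.6015 of each dose.
Single-dose peak C₀ = D/Vd = 322/258 ≈ 1.248 μg/mL.
Steady-state trough Cmin,ss = C₀·f/(1−f) ≈ 1.248 × 0.6015/0.3985 ≈ 1.884 μg/mL.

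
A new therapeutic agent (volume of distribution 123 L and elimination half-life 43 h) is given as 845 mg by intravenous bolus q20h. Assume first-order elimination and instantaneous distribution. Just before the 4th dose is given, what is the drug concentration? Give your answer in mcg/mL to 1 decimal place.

f = (1/2)^(τ/t½) = (1/2)^(20/43) ≈ 0.7244.
C₀ = D/Vd = 845/123 ≈ 6.870 mcg/mL.
Before the 4th dose, 3 doses have been given. Superposition: Cmin = C₀·(f + f² + … + f^3).
≈ 6.870 × (0.7244 + 0.5248 + 0.3801) ≈ 6.870 × 1.6293 ≈ 11.193 mcg/mL.

11.2 mcg/mL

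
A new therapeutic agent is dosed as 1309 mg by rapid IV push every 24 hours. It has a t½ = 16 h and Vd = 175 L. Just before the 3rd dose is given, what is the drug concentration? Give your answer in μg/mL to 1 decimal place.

3.6 μg/mL

f = (1/2)^(τ/t½) = (1/2)^(24/16) ≈ 0.3536.
C₀ = D/Vd = 1309/175 ≈ 7.480 μg/mL.
Before the 3rd dose, 2 doses have been given. Superposition: Cmin = C₀·(f + f²).
≈ 7.480 × (0.3536 + 0.1250) ≈ 7.480 × 0.4786 ≈ 3.580 μg/mL.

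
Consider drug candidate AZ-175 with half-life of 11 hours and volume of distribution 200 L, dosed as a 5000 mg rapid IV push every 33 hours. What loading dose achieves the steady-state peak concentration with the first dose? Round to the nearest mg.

5714 mg

f = (1/2)^(33/11) ≈ 0.125000; accumulation ratio R = 1/(1−f) ≈ 1.14286.
Loading dose to hit Cmax,ss on first dose: D_load = D_maint·R ≈ 5000 × 1.14286 ≈ 5714.30 mg.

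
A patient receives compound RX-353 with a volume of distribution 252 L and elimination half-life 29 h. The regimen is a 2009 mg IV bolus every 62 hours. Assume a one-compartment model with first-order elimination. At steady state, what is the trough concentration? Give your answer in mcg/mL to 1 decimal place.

2.3 mcg/mL

k = ln2/t½ = ln2/29 ≈ 0.023902 h⁻¹; fraction remaining f = e^(−kτ) = e^(−0.023902×62) ≈ 0.2272.
Each bolus raises the concentration by D/Vd = 2009/252 ≈ 7.972 mcg/mL.
Steady-state trough Cmin,ss = C₀·f/(1−f) ≈ 7.972 × 0.2272/0.7728 ≈ 2.344 mcg/mL.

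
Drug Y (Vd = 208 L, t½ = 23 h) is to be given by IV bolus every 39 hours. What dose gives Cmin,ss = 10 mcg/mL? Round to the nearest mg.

4658 mg

τ/t½ = 39/23 ≈ 1.6957, so f = (1/2)^(39/23) ≈ 0.308715.
Cmin,ss = (D/Vd)·f/(1−f), so D = Cmin,ss·Vd·(1−f)/f.
D = 10 × 208 × (1−f)/f ≈ 10 × 208 × 2.23923 ≈ 4657.60 mg.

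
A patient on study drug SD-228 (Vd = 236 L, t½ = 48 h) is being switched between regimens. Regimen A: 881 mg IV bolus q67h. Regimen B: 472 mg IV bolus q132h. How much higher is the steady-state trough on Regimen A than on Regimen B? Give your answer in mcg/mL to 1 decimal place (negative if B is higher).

1.9 mcg/mL

Regimen A: f = (1/2)^(67/48) ≈ 0.3800; Cmin,ss = (881/236)·f/(1−f) ≈ 2.288 mcg/mL.
Regimen B: f = (1/2)^(132/48) ≈ 0.1487; Cmin,ss = (472/236)·f/(1−f) ≈ 0.349 mcg/mL.
Difference ≈ 2.288 − 0.349 ≈ 1.939 mcg/mL.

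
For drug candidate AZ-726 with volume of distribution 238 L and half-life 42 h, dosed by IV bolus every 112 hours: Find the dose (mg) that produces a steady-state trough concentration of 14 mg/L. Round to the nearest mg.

17825 mg

τ/t½ = 112/42 ≈ 2.6667, so f = (1/2)^(112/42) ≈ 0.157490.
Cmin,ss = (D/Vd)·f/(1−f), so D = Cmin,ss·Vd·(1−f)/f.
D = 14 × 238 × (1−f)/f ≈ 14 × 238 × 5.34961 ≈ 17824.90 mg.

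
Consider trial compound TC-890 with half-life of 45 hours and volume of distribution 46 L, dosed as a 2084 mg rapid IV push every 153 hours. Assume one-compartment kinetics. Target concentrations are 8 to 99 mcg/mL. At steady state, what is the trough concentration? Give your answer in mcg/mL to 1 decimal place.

4.7 mcg/mL

k = ln2/t½ = ln2/45 ≈ 0.015403 h⁻¹; fraction remaining f = e^(−kτ) = e^(−0.015403×153) ≈ 0.0947.
Accumulation ratio R = 1/(1 − f) ≈ 1/0.9053 ≈ 1.1046.
Each bolus raises the concentration by D/Vd = 2084/46 ≈ 45.304 mcg/mL.
Cmax,ss = C₀/(1 − f) ≈ 45.304/0.9053 ≈ 50.043 mcg/mL.
Steady-state trough Cmin,ss = Cmax,ss·f ≈ 50.043 × 0.0947 ≈ 4.739 mcg/mL.
Trough 4.7 mcg/mL vs MEC 8 mcg/mL: subtherapeutic.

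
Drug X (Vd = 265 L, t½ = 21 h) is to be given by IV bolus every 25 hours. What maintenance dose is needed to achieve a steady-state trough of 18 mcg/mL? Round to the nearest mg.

τ/t½ = 25/21 ≈ 1.1905, so f = (1/2)^(25/21) ≈ 0.438158.
Cmin,ss = (D/Vd)·f/(1−f), so D = Cmin,ss·Vd·(1−f)/f.
D = 18 × 265 × (1−f)/f ≈ 18 × 265 × 1.28228 ≈ 6116.48 mg.

6116 mg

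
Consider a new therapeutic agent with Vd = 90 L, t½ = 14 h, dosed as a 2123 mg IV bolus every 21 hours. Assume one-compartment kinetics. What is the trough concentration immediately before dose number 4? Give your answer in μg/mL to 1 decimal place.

f = (1/2)^(τ/t½) = (1/2)^(21/14) ≈ 0.3536.
C₀ = D/Vd = 2123/90 ≈ 23.589 μg/mL.
Before the 4th dose, 3 doses have been given. Superposition: Cmin = C₀·(f + f² + … + f^3).
≈ 23.589 × (0.3536 + 0.1250 + 0.0442) ≈ 23.589 × 0.5228 ≈ 12.332 μg/mL.

12.3 μg/mL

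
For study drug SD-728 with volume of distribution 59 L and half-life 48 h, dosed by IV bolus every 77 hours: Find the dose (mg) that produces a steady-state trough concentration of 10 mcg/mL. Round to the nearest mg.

τ/t½ = 77/48 ≈ 1.6042, so f = (1/2)^(77/48) ≈ 0.328926.
Cmin,ss = (D/Vd)·f/(1−f), so D = Cmin,ss·Vd·(1−f)/f.
D = 10 × 59 × (1−f)/f ≈ 10 × 59 × 2.04020 ≈ 1203.72 mg.

1204 mg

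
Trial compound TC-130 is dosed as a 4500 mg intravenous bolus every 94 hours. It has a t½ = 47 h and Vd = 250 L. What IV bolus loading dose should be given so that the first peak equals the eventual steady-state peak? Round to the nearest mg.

f = (1/2)^(94/47) ≈ 0.250000; accumulation ratio R = 1/(1−f) ≈ 1.33333.
Loading dose to hit Cmax,ss on first dose: D_load = D_maint·R ≈ 4500 × 1.33333 ≈ 5999.98 mg.

6000 mg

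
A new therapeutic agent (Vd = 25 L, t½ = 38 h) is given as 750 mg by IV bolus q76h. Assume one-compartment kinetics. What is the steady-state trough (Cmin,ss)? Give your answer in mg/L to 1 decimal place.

τ = 76 h = 2 half-lives, so f = (1/2)^2 = 0.25.
At steady state, R = 1/(1 − 0.25) = 4/3.
Single-dose peak C₀ = D/Vd = 750/25 = 30 mg/L.
Steady-state peak Cmax,ss = C₀·R = 30 × 4/3 ≈ 40.000 mg/L.
Steady-state trough Cmin,ss = Cmax,ss·f ≈ 40.000 × 0.25 ≈ 10.000 mg/L.

10.0 mg/L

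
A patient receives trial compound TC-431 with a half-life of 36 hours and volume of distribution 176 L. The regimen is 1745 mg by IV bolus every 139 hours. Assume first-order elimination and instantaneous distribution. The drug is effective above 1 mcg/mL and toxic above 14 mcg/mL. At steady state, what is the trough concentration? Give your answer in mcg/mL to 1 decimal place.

0.7 mcg/mL

k = ln2/t½ = ln2/36 ≈ 0.019254 h⁻¹; fraction remaining f = e^(−kτ) = e^(−0.019254×139) ≈ 0.0688.
At steady state, accumulation factor R = 1/(1 − e^(−kτ)) ≈ 1.0739.
Single-dose peak C₀ = D/Vd = 1745/176 ≈ 9.915 mcg/mL.
Steady-state peak Cmax,ss = C₀·R ≈ 9.915 × 1.0739 ≈ 10.648 mcg/mL.
Steady-state trough Cmin,ss = Cmax,ss·f ≈ 10.648 × 0.0688 ≈ 0.733 mcg/mL.
Trough 0.7 mcg/mL vs MEC 1 mcg/mL: subtherapeutic.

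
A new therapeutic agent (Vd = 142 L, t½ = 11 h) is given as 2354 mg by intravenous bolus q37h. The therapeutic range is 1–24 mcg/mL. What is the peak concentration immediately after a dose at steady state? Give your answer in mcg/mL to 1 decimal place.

18.4 mcg/mL

τ/t½ = 37/11 ≈ 3.3636, so fraction remaining f = (1/2)^(37/11) ≈ 0.0972.
At steady state, accumulation factor R = 1/(1 − e^(−kτ)) ≈ 1.1077.
Single-dose peak C₀ = D/Vd = 2354/142 ≈ 16.577 mcg/mL.
Steady-state peak Cmax,ss = C₀·R ≈ 16.577 × 1.1077 ≈ 18.362 mcg/mL.
Peak 18.4 mcg/mL vs MTC 24 mcg/mL: below toxic threshold.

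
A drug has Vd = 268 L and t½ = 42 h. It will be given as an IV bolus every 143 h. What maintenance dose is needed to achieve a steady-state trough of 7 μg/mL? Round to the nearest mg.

τ/t½ = 143/42 ≈ 3.4048, so f = (1/2)^(143/42) ≈ 0.094420.
Cmin,ss = (D/Vd)·f/(1−f), so D = Cmin,ss·Vd·(1−f)/f.
D = 7 × 268 × (1−f)/f ≈ 7 × 268 × 9.59098 ≈ 17992.68 mg.

17993 mg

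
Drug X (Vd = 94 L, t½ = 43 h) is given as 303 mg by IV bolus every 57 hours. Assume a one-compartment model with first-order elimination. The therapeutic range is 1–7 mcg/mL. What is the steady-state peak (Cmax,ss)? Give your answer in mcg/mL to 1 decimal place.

Over one 57-h interval, 57/43 ≈ 1.3256 half-lives elapse, leaving f ≈ 0.3990 of each dose.
At steady state, accumulation factor R = 1/(1 − e^(−kτ)) ≈ 1.6639.
Each bolus raises the concentration by D/Vd = 303/94 ≈ 3.223 mcg/mL.
Steady-state peak Cmax,ss = C₀·R ≈ 3.223 × 1.6639 ≈ 5.363 mcg/mL.
Peak 5.4 mcg/mL vs MTC 7 mcg/mL: below toxic threshold.

5.4 mcg/mL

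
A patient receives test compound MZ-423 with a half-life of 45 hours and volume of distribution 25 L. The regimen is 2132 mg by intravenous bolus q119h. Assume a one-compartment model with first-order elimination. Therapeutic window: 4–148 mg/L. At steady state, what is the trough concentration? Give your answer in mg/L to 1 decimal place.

16.2 mg/L

τ/t½ = 119/45 ≈ 2.6444, so fraction remaining f = (1/2)^(119/45) ≈ 0.1599.
At steady state, accumulation factor R = 1/(1 − e^(−kτ)) ≈ 1.1903.
Single-dose peak C₀ = D/Vd = 2132/25 ≈ 85.280 mg/L.
Cmax,ss = C₀/(1 − f) ≈ 85.280/0.8401 ≈ 101.512 mg/L.
One interval later, Cmin,ss = Cmax,ss·e^(−kτ) ≈ 101.512 × 0.1599 ≈ 16.232 mg/L.
Trough 16.2 mg/L vs MEC 4 mg/L: adequate.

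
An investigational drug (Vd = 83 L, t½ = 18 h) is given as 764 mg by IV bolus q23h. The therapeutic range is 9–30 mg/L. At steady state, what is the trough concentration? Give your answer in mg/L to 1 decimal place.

6.5 mg/L

τ/t½ = 23/18 ≈ 1.2778, so fraction remaining f = (1/2)^(23/18) ≈ 0.4124.
Each bolus raises the concentration by D/Vd = 764/83 ≈ 9.205 mg/L.
Steady-state trough Cmin,ss = C₀·f/(1−f) ≈ 9.205 × 0.4124/0.5876 ≈ 6.460 mg/L.
Trough 6.5 mg/L vs MEC 9 mg/L: subtherapeutic.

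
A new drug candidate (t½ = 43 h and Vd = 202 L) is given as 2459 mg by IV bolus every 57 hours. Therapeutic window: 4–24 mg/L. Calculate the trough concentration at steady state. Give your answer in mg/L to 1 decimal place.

8.1 mg/L

Over one 57-h interval, 57/43 ≈ 1.3256 half-lives elapse, leaving f ≈ 0.3990 of each dose.
Each bolus raises the concentration by D/Vd = 2459/202 ≈ 12.173 mg/L.
Steady-state trough Cmin,ss = C₀·f/(1−f) ≈ 12.173 × 0.3990/0.6010 ≈ 8.082 mg/L.
Trough 8.1 mg/L vs MEC 4 mg/L: adequate.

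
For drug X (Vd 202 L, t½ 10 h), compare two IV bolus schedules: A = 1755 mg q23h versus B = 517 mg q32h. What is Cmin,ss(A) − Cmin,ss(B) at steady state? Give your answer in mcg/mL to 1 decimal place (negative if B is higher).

1.9 mcg/mL

Regimen A: f = (1/2)^(23/10) ≈ 0.2031; Cmin,ss = (1755/202)·f/(1−f) ≈ 2.214 mcg/mL.
Regimen B: f = (1/2)^(32/10) ≈ 0.1088; Cmin,ss = (517/202)·f/(1−f) ≈ 0.312 mcg/mL.
Difference ≈ 2.214 − 0.312 ≈ 1.902 mcg/mL.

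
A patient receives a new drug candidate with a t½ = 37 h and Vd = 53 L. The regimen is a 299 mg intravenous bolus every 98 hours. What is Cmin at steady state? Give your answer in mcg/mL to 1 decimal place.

1.1 mcg/mL

Over one 98-h interval, 98/37 ≈ 2.6486 half-lives elapse, leaving f ≈ 0.1595 of each dose.
Accumulation ratio R = 1/(1 − f) ≈ 1/0.8405 ≈ 1.1898.
Single-dose peak C₀ = D/Vd = 299/53 ≈ 5.642 mcg/mL.
Cmax,ss = C₀/(1 − f) ≈ 5.642/0.8405 ≈ 6.713 mcg/mL.
One interval later, Cmin,ss = Cmax,ss·e^(−kτ) ≈ 6.713 × 0.1595 ≈ 1.071 mcg/mL.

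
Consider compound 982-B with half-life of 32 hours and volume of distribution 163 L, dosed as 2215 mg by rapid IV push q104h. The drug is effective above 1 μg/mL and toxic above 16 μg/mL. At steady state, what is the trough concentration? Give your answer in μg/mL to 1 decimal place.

τ/t½ = 104/32 ≈ 3.25, so fraction remaining f = (1/2)^(104/32) ≈ 0.1051.
Accumulation ratio R = 1/(1 − f) ≈ 1/0.8949 ≈ 1.1174.
Single-dose peak C₀ = D/Vd = 2215/163 ≈ 13.589 μg/mL.
Steady-state peak Cmax,ss = C₀·R ≈ 13.589 × 1.1174 ≈ 15.184 μg/mL.
One interval later, Cmin,ss = Cmax,ss·e^(−kτ) ≈ 15.184 × 0.1051 ≈ 1.596 μg/mL.
Trough 1.6 μg/mL vs MEC 1 μg/mL: adequate.

1.6 μg/mL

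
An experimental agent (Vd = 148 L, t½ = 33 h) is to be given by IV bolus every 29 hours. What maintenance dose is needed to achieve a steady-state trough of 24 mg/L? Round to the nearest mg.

τ/t½ = 29/33 ≈ 0.87879, so f = (1/2)^(29/33) ≈ 0.543824.
Cmin,ss = (D/Vd)·f/(1−f), so D = Cmin,ss·Vd·(1−f)/f.
D = 24 × 148 × (1−f)/f ≈ 24 × 148 × 0.83883 ≈ 2979.52 mg.

2980 mg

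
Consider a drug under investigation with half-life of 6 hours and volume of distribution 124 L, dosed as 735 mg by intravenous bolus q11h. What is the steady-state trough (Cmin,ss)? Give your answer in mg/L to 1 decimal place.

2.3 mg/L

Over one 11-h interval, 11/6 ≈ 1.8333 half-lives elapse, leaving f ≈ 0.2806 of each dose.
Each bolus raises the concentration by D/Vd = 735/124 ≈ 5.927 mg/L.
Steady-state trough Cmin,ss = C₀·f/(1−f) ≈ 5.927 × 0.2806/0.7194 ≈ 2.312 mg/L.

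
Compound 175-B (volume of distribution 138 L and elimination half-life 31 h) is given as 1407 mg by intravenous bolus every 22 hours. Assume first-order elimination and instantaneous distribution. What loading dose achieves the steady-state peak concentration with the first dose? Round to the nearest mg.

f = (1/2)^(22/31) ≈ 0.611457; accumulation ratio R = 1/(1−f) ≈ 2.57372.
Loading dose to hit Cmax,ss on first dose: D_load = D_maint·R ≈ 1407 × 2.57372 ≈ 3621.22 mg.

3621 mg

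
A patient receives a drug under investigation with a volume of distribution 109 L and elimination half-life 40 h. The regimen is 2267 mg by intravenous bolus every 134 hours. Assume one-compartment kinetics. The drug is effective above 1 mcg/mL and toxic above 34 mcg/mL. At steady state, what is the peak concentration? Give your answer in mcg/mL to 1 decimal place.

Over one 134-h interval, 134/40 ≈ 3.35 half-lives elapse, leaving f ≈ 0.0981 of each dose.
Accumulation ratio R = 1/(1 − f) ≈ 1/0.9019 ≈ 1.1088.
Single-dose peak C₀ = D/Vd = 2267/109 ≈ 20.798 mcg/mL.
Steady-state peak Cmax,ss = C₀·R ≈ 20.798 × 1.1088 ≈ 23.061 mcg/mL.
Peak 23.1 mcg/mL vs MTC 34 mcg/mL: below toxic threshold.

23.1 mcg/mL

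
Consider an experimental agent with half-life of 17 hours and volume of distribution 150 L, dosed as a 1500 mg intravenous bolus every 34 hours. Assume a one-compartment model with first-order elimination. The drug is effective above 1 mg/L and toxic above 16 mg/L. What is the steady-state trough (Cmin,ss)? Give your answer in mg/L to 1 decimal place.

The dosing interval is 2 half-lives, so f = 2^(−2) = 0.25.
At steady state, R = 1/(1 − 0.25) = 4/3.
Single-dose peak C₀ = D/Vd = 1500/150 = 10 mg/L.
Steady-state peak Cmax,ss = C₀·R = 10 × 4/3 ≈ 13.333 mg/L.
Steady-state trough Cmin,ss = Cmax,ss·f ≈ 13.333 × 0.25 ≈ 3.333 mg/L.
Trough 3.3 mg/L vs MEC 1 mg/L: adequate.

3.3 mg/L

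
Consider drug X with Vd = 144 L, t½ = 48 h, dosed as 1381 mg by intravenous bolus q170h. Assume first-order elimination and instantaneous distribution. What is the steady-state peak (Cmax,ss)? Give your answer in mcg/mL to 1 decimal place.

10.5 mcg/mL

k = ln2/t½ = ln2/48 ≈ 0.014441 h⁻¹; fraction remaining f = e^(−kτ) = e^(−0.014441×170) ≈ 0.0859.
At steady state, accumulation factor R = 1/(1 − e^(−kτ)) ≈ 1.0940.
Each bolus raises the concentration by D/Vd = 1381/144 ≈ 9.590 mcg/mL.
Steady-state peak Cmax,ss = C₀·R ≈ 9.590 × 1.0940 ≈ 10.491 mcg/mL.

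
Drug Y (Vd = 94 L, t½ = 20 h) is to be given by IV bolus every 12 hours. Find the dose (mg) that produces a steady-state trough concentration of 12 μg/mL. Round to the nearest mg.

582 mg

τ/t½ = 12/20 ≈ 0.6, so f = (1/2)^(12/20) ≈ 0.659754.
Cmin,ss = (D/Vd)·f/(1−f), so D = Cmin,ss·Vd·(1−f)/f.
D = 12 × 94 × (1−f)/f ≈ 12 × 94 × 0.51572 ≈ 581.73 mg.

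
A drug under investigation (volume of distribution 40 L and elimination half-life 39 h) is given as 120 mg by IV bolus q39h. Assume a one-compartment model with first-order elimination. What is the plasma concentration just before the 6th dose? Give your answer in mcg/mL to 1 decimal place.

2.9 mcg/mL

f = (1/2)^(τ/t½) = (1/2)^(39/39) ≈ 0.5000.
C₀ = D/Vd = 120/40 ≈ 3.000 mcg/mL.
Before the 6th dose, 5 doses have been given. Superposition: Cmin = C₀·(f + f² + … + f^5).
≈ 3.000 × (0.5000 + 0.2500 + 0.1250 + 0.0625 + 0.0313) ≈ 3.000 × 0.9688 ≈ 2.906 mcg/mL.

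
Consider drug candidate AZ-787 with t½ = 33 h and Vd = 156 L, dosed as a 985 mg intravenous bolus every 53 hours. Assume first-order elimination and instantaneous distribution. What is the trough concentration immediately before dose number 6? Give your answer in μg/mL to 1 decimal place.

f = (1/2)^(τ/t½) = (1/2)^(53/33) ≈ 0.3285.
C₀ = D/Vd = 985/156 ≈ 6.314 μg/mL.
Before the 6th dose, 5 doses have been given. Superposition: Cmin = C₀·(f + f² + … + f^5).
≈ 6.314 × (0.3285 + 0.1079 + 0.0354 + 0.0116 + 0.0038) ≈ 6.314 × 0.4872 ≈ 3.076 μg/mL.

3.1 μg/mL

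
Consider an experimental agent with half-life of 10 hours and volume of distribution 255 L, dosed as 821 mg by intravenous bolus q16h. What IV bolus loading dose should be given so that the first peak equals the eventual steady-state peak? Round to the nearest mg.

f = (1/2)^(16/10) ≈ 0.329877; accumulation ratio R = 1/(1−f) ≈ 1.49226.
Loading dose to hit Cmax,ss on first dose: D_load = D_maint·R ≈ 821 × 1.49226 ≈ 1225.15 mg.

1225 mg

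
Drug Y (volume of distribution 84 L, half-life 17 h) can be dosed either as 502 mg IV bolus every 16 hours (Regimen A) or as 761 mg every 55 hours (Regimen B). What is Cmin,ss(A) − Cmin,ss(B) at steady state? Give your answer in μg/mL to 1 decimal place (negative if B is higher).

Regimen A: f = (1/2)^(16/17) ≈ 0.5208; Cmin,ss = (502/84)·f/(1−f) ≈ 6.495 μg/mL.
Regimen B: f = (1/2)^(55/17) ≈ 0.1062; Cmin,ss = (761/84)·f/(1−f) ≈ 1.076 μg/mL.
Difference ≈ 6.495 − 1.076 ≈ 5.419 μg/mL.

5.4 μg/mL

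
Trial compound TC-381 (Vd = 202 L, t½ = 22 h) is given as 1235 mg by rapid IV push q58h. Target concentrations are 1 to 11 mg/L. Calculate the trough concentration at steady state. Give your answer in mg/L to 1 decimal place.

k = ln2/t½ = ln2/22 ≈ 0.031507 h⁻¹; fraction remaining f = e^(−kτ) = e^(−0.031507×58) ≈ 0.1608.
Each bolus raises the concentration by D/Vd = 1235/202 ≈ 6.114 mg/L.
Steady-state trough Cmin,ss = C₀·f/(1−f) ≈ 6.114 × 0.1608/0.8392 ≈ 1.172 mg/L.
Trough 1.2 mg/L vs MEC 1 mg/L: adequate.

1.2 mg/L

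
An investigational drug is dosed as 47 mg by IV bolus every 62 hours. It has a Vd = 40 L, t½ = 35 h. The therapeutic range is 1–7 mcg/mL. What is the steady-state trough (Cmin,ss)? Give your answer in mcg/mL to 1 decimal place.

0.5 mcg/mL

Over one 62-h interval, 62/35 ≈ 1.7714 half-lives elapse, leaving f ≈ 0.2929 of each dose.
Each bolus raises the concentration by D/Vd = 47/40 ≈ 1.175 mcg/mL.
Steady-state trough Cmin,ss = C₀·f/(1−f) ≈ 1.175 × 0.2929/0.7071 ≈ 0.487 mcg/mL.
Trough 0.5 mcg/mL vs MEC 1 mcg/mL: subtherapeutic.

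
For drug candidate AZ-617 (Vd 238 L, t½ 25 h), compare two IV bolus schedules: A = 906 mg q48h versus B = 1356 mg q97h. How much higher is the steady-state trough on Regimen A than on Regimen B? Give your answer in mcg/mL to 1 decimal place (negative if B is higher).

Regimen A: f = (1/2)^(48/25) ≈ 0.2643; Cmin,ss = (906/238)·f/(1−f) ≈ 1.368 mcg/mL.
Regimen B: f = (1/2)^(97/25) ≈ 0.0679; Cmin,ss = (1356/238)·f/(1−f) ≈ 0.415 mcg/mL.
Difference ≈ 1.368 − 0.415 ≈ 0.953 mcg/mL.

1.0 mcg/mL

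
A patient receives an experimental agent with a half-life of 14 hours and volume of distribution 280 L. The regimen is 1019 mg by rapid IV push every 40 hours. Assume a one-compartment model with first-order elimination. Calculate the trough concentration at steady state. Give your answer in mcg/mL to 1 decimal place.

k = ln2/t½ = ln2/14 ≈ 0.049511 h⁻¹; fraction remaining f = e^(−kτ) = e^(−0.049511×40) ≈ 0.1380.
At steady state, accumulation factor R = 1/(1 − e^(−kτ)) ≈ 1.1601.
Single-dose peak C₀ = D/Vd = 1019/280 ≈ 3.639 mcg/mL.
Steady-state peak Cmax,ss = C₀·R ≈ 3.639 × 1.1601 ≈ 4.222 mcg/mL.
Steady-state trough Cmin,ss = Cmax,ss·f ≈ 4.222 × 0.1380 ≈ 0.583 mcg/mL.

0.6 mcg/mL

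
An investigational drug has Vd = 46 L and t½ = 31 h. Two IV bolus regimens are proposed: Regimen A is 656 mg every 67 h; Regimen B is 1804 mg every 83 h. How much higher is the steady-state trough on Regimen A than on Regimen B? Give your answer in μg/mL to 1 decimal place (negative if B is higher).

-3.2 μg/mL

Regimen A: f = (1/2)^(67/31) ≈ 0.2236; Cmin,ss = (656/46)·f/(1−f) ≈ 4.107 μg/mL.
Regimen B: f = (1/2)^(83/31) ≈ 0.1563; Cmin,ss = (1804/46)·f/(1−f) ≈ 7.265 μg/mL.
Difference ≈ 4.107 − 7.265 ≈ -3.158 μg/mL.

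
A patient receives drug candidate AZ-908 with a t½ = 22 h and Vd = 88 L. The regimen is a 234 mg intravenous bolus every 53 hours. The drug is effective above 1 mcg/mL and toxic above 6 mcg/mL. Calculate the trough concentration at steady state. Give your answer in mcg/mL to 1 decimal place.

Over one 53-h interval, 53/22 ≈ 2.4091 half-lives elapse, leaving f ≈ 0.1883 of each dose.
Each bolus raises the concentration by D/Vd = 234/88 ≈ 2.659 mcg/mL.
Steady-state trough Cmin,ss = C₀·f/(1−f) ≈ 2.659 × 0.1883/0.8117 ≈ 0.617 mcg/mL.
Trough 0.6 mcg/mL vs MEC 1 mcg/mL: subtherapeutic.

0.6 mcg/mL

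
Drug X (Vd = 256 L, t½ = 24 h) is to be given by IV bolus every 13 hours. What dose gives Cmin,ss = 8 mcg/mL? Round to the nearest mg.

τ/t½ = 13/24 ≈ 0.54167, so f = (1/2)^(13/24) ≈ 0.686977.
Cmin,ss = (D/Vd)·f/(1−f), so D = Cmin,ss·Vd·(1−f)/f.
D = 8 × 256 × (1−f)/f ≈ 8 × 256 × 0.45565 ≈ 933.17 mg.

933 mg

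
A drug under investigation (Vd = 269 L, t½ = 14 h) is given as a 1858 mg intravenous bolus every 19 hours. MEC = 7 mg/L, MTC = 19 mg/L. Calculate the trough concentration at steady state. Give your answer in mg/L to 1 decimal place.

4.4 mg/L

k = ln2/t½ = ln2/14 ≈ 0.049511 h⁻¹; fraction remaining f = e^(−kτ) = e^(−0.049511×19) ≈ 0.3904.
Accumulation ratio R = 1/(1 − f) ≈ 1/0.6096 ≈ 1.6404.
Each bolus raises the concentration by D/Vd = 1858/269 ≈ 6.907 mg/L.
Cmax,ss = C₀/(1 − f) ≈ 6.907/0.6096 ≈ 11.330 mg/L.
One interval later, Cmin,ss = Cmax,ss·e^(−kτ) ≈ 11.330 × 0.3904 ≈ 4.423 mg/L.
Trough 4.4 mg/L vs MEC 7 mg/L: subtherapeutic.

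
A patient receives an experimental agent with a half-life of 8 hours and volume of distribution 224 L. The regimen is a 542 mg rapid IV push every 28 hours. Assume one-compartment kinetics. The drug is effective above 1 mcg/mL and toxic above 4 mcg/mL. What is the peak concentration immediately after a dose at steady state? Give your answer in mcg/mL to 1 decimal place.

2.7 mcg/mL

τ/t½ = 28/8 ≈ 3.5, so fraction remaining f = (1/2)^(28/8) ≈ 0.0884.
Accumulation ratio R = 1/(1 − f) ≈ 1/0.9116 ≈ 1.0970.
Single-dose peak C₀ = D/Vd = 542/224 ≈ 2.420 mcg/mL.
Cmax,ss = C₀/(1 − f) ≈ 2.420/0.9116 ≈ 2.655 mcg/mL.
Peak 2.7 mcg/mL vs MTC 4 mcg/mL: below toxic threshold.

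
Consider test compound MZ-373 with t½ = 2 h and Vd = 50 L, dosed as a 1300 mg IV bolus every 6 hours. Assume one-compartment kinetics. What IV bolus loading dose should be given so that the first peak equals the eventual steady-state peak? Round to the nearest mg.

1486 mg

f = (1/2)^(6/2) ≈ 0.125000; accumulation ratio R = 1/(1−f) ≈ 1.14286.
Loading dose to hit Cmax,ss on first dose: D_load = D_maint·R ≈ 1300 × 1.14286 ≈ 1485.72 mg.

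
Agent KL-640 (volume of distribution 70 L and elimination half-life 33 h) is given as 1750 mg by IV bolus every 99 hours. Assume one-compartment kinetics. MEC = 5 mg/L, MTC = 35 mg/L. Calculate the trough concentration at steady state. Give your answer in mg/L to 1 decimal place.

The dosing interval is 3 half-lives, so f = 2^(−3) = 0.125.
At steady state, R = 1/(1 − 0.125) = 8/7.
Single-dose peak C₀ = D/Vd = 1750/70 = 25 mg/L.
Steady-state peak Cmax,ss = C₀·R = 25 × 8/7 ≈ 28.571 mg/L.
Steady-state trough Cmin,ss = Cmax,ss·f ≈ 28.571 × 0.125 ≈ 3.571 mg/L.
Trough 3.6 mg/L vs MEC 5 mg/L: subtherapeutic.

3.6 mg/L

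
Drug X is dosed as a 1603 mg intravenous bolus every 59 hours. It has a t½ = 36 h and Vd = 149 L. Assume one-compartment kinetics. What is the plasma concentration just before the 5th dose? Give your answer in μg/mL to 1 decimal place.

f = (1/2)^(τ/t½) = (1/2)^(59/36) ≈ 0.3211.
C₀ = D/Vd = 1603/149 ≈ 10.758 μg/mL.
Before the 5th dose, 4 doses have been given. Superposition: Cmin = C₀·(f + f² + … + f^4).
≈ 10.758 × (0.3211 + 0.1031 + 0.0331 + 0.0106) ≈ 10.758 × 0.4679 ≈ 5.034 μg/mL.

5.0 μg/mL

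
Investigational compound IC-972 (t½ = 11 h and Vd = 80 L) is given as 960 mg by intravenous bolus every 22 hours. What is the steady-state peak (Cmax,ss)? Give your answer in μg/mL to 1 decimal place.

16.0 μg/mL

The dosing interval is 2 half-lives, so f = 2^(−2) = 0.25.
Accumulation ratio R = 1/(1 − f) = 1/0.75 = 4/3.
Single-dose peak C₀ = D/Vd = 960/80 = 12 μg/mL.
Steady-state peak Cmax,ss = C₀·R = 12 × 4/3 ≈ 16.000 μg/mL.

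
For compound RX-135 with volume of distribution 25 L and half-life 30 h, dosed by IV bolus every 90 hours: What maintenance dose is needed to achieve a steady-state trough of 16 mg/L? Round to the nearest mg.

2800 mg

τ/t½ = 90/30 ≈ 3, so f = (1/2)^(90/30) ≈ 0.125000.
Cmin,ss = (D/Vd)·f/(1−f), so D = Cmin,ss·Vd·(1−f)/f.
D = 16 × 25 × (1−f)/f ≈ 16 × 25 × 7.00000 ≈ 2800.00 mg.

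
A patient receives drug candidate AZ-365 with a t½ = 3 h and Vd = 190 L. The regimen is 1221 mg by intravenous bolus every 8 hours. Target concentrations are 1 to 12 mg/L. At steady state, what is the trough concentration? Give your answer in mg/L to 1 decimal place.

Over one 8-h interval, 8/3 ≈ 2.6667 half-lives elapse, leaving f ≈ 0.1575 of each dose.
Single-dose peak C₀ = D/Vd = 1221/190 ≈ 6.426 mg/L.
Steady-state trough Cmin,ss = C₀·f/(1−f) ≈ 6.426 × 0.1575/0.8425 ≈ 1.201 mg/L.
Trough 1.2 mg/L vs MEC 1 mg/L: adequate.

1.2 mg/L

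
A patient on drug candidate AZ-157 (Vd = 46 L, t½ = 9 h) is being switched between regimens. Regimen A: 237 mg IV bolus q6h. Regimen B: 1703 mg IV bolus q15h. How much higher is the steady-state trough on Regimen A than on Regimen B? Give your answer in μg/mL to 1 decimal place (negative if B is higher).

-8.3 μg/mL

Regimen A: f = (1/2)^(6/9) ≈ 0.6300; Cmin,ss = (237/46)·f/(1−f) ≈ 8.773 μg/mL.
Regimen B: f = (1/2)^(15/9) ≈ 0.3150; Cmin,ss = (1703/46)·f/(1−f) ≈ 17.025 μg/mL.
Difference ≈ 8.773 − 17.025 ≈ -8.252 μg/mL.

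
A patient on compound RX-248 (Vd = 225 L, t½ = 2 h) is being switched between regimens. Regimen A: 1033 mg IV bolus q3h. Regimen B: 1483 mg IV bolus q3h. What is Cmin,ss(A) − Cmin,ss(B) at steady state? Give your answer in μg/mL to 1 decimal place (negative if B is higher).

-1.1 μg/mL

Regimen A: f = (1/2)^(3/2) ≈ 0.3536; Cmin,ss = (1033/225)·f/(1−f) ≈ 2.511 μg/mL.
Regimen B: f = (1/2)^(3/2) ≈ 0.3536; Cmin,ss = (1483/225)·f/(1−f) ≈ 3.606 μg/mL.
Difference ≈ 2.511 − 3.606 ≈ -1.095 μg/mL.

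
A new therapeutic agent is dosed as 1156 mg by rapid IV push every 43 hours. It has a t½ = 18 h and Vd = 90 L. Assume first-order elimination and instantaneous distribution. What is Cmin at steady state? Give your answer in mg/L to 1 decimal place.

3.0 mg/L

Over one 43-h interval, 43/18 ≈ 2.3889 half-lives elapse, leaving f ≈ 0.1909 of each dose.
Accumulation ratio R = 1/(1 − f) ≈ 1/0.8091 ≈ 1.2359.
Each bolus raises the concentration by D/Vd = 1156/90 ≈ 12.844 mg/L.
Steady-state peak Cmax,ss = C₀·R ≈ 12.844 × 1.2359 ≈ 15.874 mg/L.
One interval later, Cmin,ss = Cmax,ss·e^(−kτ) ≈ 15.874 × 0.1909 ≈ 3.030 mg/L.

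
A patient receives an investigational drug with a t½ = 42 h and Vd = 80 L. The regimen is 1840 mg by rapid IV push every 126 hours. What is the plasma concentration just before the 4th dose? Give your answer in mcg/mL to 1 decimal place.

3.3 mcg/mL

f = (1/2)^(τ/t½) = (1/2)^(126/42) ≈ 0.1250.
C₀ = D/Vd = 1840/80 ≈ 23.000 mcg/mL.
Before the 4th dose, 3 doses have been given. Superposition: Cmin = C₀·(f + f² + … + f^3).
≈ 23.000 × (0.1250 + 0.0156 + 0.0020) ≈ 23.000 × 0.1426 ≈ 3.280 mcg/mL.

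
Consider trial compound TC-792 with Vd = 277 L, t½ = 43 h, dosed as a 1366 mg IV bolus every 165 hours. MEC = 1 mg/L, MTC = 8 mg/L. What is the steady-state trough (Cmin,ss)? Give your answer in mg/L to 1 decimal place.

0.4 mg/L

k = ln2/t½ = ln2/43 ≈ 0.016120 h⁻¹; fraction remaining f = e^(−kτ) = e^(−0.016120×165) ≈ 0.0700.
At steady state, accumulation factor R = 1/(1 − e^(−kτ)) ≈ 1.0753.
Single-dose peak C₀ = D/Vd = 1366/277 ≈ 4.931 mg/L.
Steady-state peak Cmax,ss = C₀·R ≈ 4.931 × 1.0753 ≈ 5.302 mg/L.
Steady-state trough Cmin,ss = Cmax,ss·f ≈ 5.302 × 0.0700 ≈ 0.371 mg/L.
Trough 0.4 mg/L vs MEC 1 mg/L: subtherapeutic.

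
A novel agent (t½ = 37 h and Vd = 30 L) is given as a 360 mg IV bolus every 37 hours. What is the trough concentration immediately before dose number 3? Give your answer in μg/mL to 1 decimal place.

f = (1/2)^(τ/t½) = (1/2)^(37/37) ≈ 0.5000.
C₀ = D/Vd = 360/30 ≈ 12.000 μg/mL.
Before the 3rd dose, 2 doses have been given. Superposition: Cmin = C₀·(f + f²).
≈ 12.000 × (0.5000 + 0.2500) ≈ 12.000 × 0.7500 ≈ 9.000 μg/mL.

9.0 μg/mL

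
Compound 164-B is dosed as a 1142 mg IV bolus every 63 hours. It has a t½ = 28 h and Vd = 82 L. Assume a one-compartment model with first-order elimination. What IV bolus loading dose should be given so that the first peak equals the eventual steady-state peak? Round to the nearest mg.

f = (1/2)^(63/28) ≈ 0.210224; accumulation ratio R = 1/(1−f) ≈ 1.26618.
Loading dose to hit Cmax,ss on first dose: D_load = D_maint·R ≈ 1142 × 1.26618 ≈ 1445.98 mg.

1446 mg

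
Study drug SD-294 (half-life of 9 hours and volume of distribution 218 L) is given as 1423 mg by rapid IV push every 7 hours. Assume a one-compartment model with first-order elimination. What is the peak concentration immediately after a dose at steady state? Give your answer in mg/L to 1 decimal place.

15.7 mg/L

k = ln2/t½ = ln2/9 ≈ 0.077016 h⁻¹; fraction remaining f = e^(−kτ) = e^(−0.077016×7) ≈ 0.5833.
At steady state, accumulation factor R = 1/(1 − e^(−kτ)) ≈ 2.3998.
Each bolus raises the concentration by D/Vd = 1423/218 ≈ 6.528 mg/L.
Steady-state peak Cmax,ss = C₀·R ≈ 6.528 × 2.3998 ≈ 15.666 mg/L.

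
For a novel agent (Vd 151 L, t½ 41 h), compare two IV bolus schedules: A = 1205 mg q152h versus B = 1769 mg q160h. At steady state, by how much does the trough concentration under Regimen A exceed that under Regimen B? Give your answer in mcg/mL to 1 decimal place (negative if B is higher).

Regimen A: f = (1/2)^(152/41) ≈ 0.0766; Cmin,ss = (1205/151)·f/(1−f) ≈ 0.662 mcg/mL.
Regimen B: f = (1/2)^(160/41) ≈ 0.0669; Cmin,ss = (1769/151)·f/(1−f) ≈ 0.840 mcg/mL.
Difference ≈ 0.662 − 0.840 ≈ -0.178 mcg/mL.

-0.2 mcg/mL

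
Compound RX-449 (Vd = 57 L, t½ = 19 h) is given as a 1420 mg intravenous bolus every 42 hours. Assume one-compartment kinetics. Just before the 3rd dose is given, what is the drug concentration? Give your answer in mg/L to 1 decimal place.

6.5 mg/L

f = (1/2)^(τ/t½) = (1/2)^(42/19) ≈ 0.2161.
C₀ = D/Vd = 1420/57 ≈ 24.912 mg/L.
Before the 3rd dose, 2 doses have been given. Superposition: Cmin = C₀·(f + f²).
≈ 24.912 × (0.2161 + 0.0467) ≈ 24.912 × 0.2628 ≈ 6.547 mg/L.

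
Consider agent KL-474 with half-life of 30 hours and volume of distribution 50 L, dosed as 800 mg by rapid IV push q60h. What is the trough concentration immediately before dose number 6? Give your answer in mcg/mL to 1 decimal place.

5.3 mcg/mL

f = (1/2)^(τ/t½) = (1/2)^(60/30) ≈ 0.2500.
C₀ = D/Vd = 800/50 ≈ 16.000 mcg/mL.
Before the 6th dose, 5 doses have been given. Superposition: Cmin = C₀·(f + f² + … + f^5).
≈ 16.000 × (0.2500 + 0.0625 + 0.0156 + 0.0039 + 0.0010) ≈ 16.000 × 0.3330 ≈ 5.328 mcg/mL.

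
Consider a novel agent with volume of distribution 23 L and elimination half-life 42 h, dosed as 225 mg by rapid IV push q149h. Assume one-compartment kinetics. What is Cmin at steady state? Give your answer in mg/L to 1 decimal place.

0.9 mg/L

τ/t½ = 149/42 ≈ 3.5476, so fraction remaining f = (1/2)^(149/42) ≈ 0.0855.
At steady state, accumulation factor R = 1/(1 − e^(−kτ)) ≈ 1.0935.
Each bolus raises the concentration by D/Vd = 225/23 ≈ 9.783 mg/L.
Steady-state peak Cmax,ss = C₀·R ≈ 9.783 × 1.0935 ≈ 10.698 mg/L.
Steady-state trough Cmin,ss = Cmax,ss·f ≈ 10.698 × 0.0855 ≈ 0.915 mg/L.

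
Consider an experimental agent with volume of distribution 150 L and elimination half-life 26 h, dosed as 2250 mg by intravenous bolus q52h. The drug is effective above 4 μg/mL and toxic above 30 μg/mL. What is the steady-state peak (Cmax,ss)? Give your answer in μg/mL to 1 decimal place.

τ = 52 h = 2 half-lives, so f = (1/2)^2 = 0.25.
At steady state, R = 1/(1 − 0.25) = 4/3.
Single-dose peak C₀ = D/Vd = 2250/150 = 15 μg/mL.
Steady-state peak Cmax,ss = C₀·R = 15 × 4/3 ≈ 20.000 μg/mL.
Peak 20.0 μg/mL vs MTC 30 μg/mL: below toxic threshold.

20.0 μg/mL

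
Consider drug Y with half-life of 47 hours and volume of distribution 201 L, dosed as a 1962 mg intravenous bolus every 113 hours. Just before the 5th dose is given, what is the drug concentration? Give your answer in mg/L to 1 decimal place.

2.3 mg/L

f = (1/2)^(τ/t½) = (1/2)^(113/47) ≈ 0.1889.
C₀ = D/Vd = 1962/201 ≈ 9.761 mg/L.
Before the 5th dose, 4 doses have been given. Superposition: Cmin = C₀·(f + f² + … + f^4).
≈ 9.761 × (0.1889 + 0.0357 + 0.0067 + 0.0013) ≈ 9.761 × 0.2326 ≈ 2.270 mg/L.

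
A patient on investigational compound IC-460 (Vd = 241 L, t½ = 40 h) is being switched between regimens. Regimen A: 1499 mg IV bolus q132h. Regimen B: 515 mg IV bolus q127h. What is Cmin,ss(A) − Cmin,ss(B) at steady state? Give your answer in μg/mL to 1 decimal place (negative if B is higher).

0.4 μg/mL

Regimen A: f = (1/2)^(132/40) ≈ 0.1015; Cmin,ss = (1499/241)·f/(1−f) ≈ 0.703 μg/mL.
Regimen B: f = (1/2)^(127/40) ≈ 0.1107; Cmin,ss = (515/241)·f/(1−f) ≈ 0.266 μg/mL.
Difference ≈ 0.703 − 0.266 ≈ 0.437 μg/mL.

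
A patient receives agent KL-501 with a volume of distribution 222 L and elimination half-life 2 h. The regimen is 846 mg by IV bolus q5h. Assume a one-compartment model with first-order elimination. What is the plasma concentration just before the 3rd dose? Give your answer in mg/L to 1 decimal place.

0.8 mg/L

f = (1/2)^(τ/t½) = (1/2)^(5/2) ≈ 0.1768.
C₀ = D/Vd = 846/222 ≈ 3.811 mg/L.
Before the 3rd dose, 2 doses have been given. Superposition: Cmin = C₀·(f + f²).
≈ 3.811 × (0.1768 + 0.0313) ≈ 3.811 × 0.2081 ≈ 0.793 mg/L.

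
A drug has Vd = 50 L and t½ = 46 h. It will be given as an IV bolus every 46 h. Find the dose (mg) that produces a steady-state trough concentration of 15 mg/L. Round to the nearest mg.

750 mg

τ/t½ = 46/46 ≈ 1, so f = (1/2)^(46/46) ≈ 0.500000.
Cmin,ss = (D/Vd)·f/(1−f), so D = Cmin,ss·Vd·(1−f)/f.
D = 15 × 50 × (1−f)/f ≈ 15 × 50 × 1.00000 ≈ 750.00 mg.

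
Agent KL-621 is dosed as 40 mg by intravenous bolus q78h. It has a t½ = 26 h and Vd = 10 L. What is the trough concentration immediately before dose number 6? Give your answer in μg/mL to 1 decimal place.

0.6 μg/mL

f = (1/2)^(τ/t½) = (1/2)^(78/26) ≈ 0.1250.
C₀ = D/Vd = 40/10 ≈ 4.000 μg/mL.
Before the 6th dose, 5 doses have been given. Superposition: Cmin = C₀·(f + f² + … + f^5).
≈ 4.000 × (0.1250 + 0.0156 + 0.0020 + 0.0002 + 0.0000) ≈ 4.000 × 0.1428 ≈ 0.571 μg/mL.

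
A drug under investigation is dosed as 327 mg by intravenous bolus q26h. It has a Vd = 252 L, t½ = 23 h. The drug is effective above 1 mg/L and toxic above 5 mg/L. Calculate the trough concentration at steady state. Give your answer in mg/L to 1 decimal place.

k = ln2/t½ = ln2/23 ≈ 0.030137 h⁻¹; fraction remaining f = e^(−kτ) = e^(−0.030137×26) ≈ 0.4568.
At steady state, accumulation factor R = 1/(1 − e^(−kτ)) ≈ 1.8409.
Single-dose peak C₀ = D/Vd = 327/252 ≈ 1.298 mg/L.
Cmax,ss = C₀/(1 − f) ≈ 1.298/0.5432 ≈ 2.390 mg/L.
One interval later, Cmin,ss = Cmax,ss·e^(−kτ) ≈ 2.390 × 0.4568 ≈ 1.092 mg/L.
Trough 1.1 mg/L vs MEC 1 mg/L: adequate.

1.1 mg/L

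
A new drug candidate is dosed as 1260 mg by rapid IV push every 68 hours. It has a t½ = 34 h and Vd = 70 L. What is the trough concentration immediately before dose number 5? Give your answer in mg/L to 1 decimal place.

f = (1/2)^(τ/t½) = (1/2)^(68/34) ≈ 0.2500.
C₀ = D/Vd = 1260/70 ≈ 18.000 mg/L.
Before the 5th dose, 4 doses have been given. Superposition: Cmin = C₀·(f + f² + … + f^4).
≈ 18.000 × (0.2500 + 0.0625 + 0.0156 + 0.0039) ≈ 18.000 × 0.3320 ≈ 5.976 mg/L.

6.0 mg/L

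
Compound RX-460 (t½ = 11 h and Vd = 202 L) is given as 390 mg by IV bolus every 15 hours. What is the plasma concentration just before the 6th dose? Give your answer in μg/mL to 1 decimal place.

f = (1/2)^(τ/t½) = (1/2)^(15/11) ≈ 0.3886.
C₀ = D/Vd = 390/202 ≈ 1.931 μg/mL.
Before the 6th dose, 5 doses have been given. Superposition: Cmin = C₀·(f + f² + … + f^5).
≈ 1.931 × (0.3886 + 0.1510 + 0.0587 + 0.0228 + 0.0089) ≈ 1.931 × 0.6300 ≈ 1.217 μg/mL.

1.2 μg/mL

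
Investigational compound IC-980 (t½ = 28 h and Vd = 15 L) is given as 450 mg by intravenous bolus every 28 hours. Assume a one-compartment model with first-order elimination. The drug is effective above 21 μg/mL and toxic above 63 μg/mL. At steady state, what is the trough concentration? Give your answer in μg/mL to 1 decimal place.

30.0 μg/mL

The dosing interval is 1 half-life, so f = 2^(−1) = 0.5.
Accumulation ratio R = 1/(1 − f) = 1/0.5 = 2/1.
Single-dose peak C₀ = D/Vd = 450/15 = 30 μg/mL.
Steady-state peak Cmax,ss = C₀·R = 30 × 2/1 ≈ 60.000 μg/mL.
Steady-state trough Cmin,ss = Cmax,ss·f ≈ 60.000 × 0.5 ≈ 30.000 μg/mL.
Trough 30.0 μg/mL vs MEC 21 μg/mL: adequate.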